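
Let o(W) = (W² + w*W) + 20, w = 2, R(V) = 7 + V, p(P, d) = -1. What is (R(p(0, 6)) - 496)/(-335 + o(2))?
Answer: 490/307 ≈ 1.5961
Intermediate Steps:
o(W) = 20 + W² + 2*W (o(W) = (W² + 2*W) + 20 = 20 + W² + 2*W)
(R(p(0, 6)) - 496)/(-335 + o(2)) = ((7 - 1) - 496)/(-335 + (20 + 2² + 2*2)) = (6 - 496)/(-335 + (20 + 4 + 4)) = -490/(-335 + 28) = -490/(-307) = -490*(-1/307) = 490/307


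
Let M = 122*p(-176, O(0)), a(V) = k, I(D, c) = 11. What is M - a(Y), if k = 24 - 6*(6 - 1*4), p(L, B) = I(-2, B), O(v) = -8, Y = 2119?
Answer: 1330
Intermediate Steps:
p(L, B) = 11
k = 12 (k = 24 - 6*(6 - 4) = 24 - 6*2 = 24 - 12 = 12)
a(V) = 12
M = 1342 (M = 122*11 = 1342)
M - a(Y) = 1342 - 1*12 = 1342 - 12 = 1330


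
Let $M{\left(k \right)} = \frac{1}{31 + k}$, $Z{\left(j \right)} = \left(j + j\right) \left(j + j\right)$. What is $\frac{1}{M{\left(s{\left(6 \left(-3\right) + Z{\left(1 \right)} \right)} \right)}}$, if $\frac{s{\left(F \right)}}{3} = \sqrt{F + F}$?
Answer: $31 + 6 i \sqrt{7} \approx 31.0 + 15.875 i$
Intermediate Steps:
$Z{\left(j \right)} = 4 j^{2}$ ($Z{\left(j \right)} = 2 j 2 j = 4 j^{2}$)
$s{\left(F \right)} = 3 \sqrt{2} \sqrt{F}$ ($s{\left(F \right)} = 3 \sqrt{F + F} = 3 \sqrt{2 F} = 3 \sqrt{2} \sqrt{F}$)
$\frac{1}{M{\left(s{\left(6 \left(-3\right) + Z{\left(1 \right)} \right)} \right)}} = \frac{1}{\frac{1}{31 + 3 \sqrt{2} \sqrt{6 \left(-3\right) + 4 \cdot 1^{2}}}} = \frac{1}{\frac{1}{31 + 3 \sqrt{2} \sqrt{-18 + 4 \cdot 1}}} = \frac{1}{\frac{1}{31 + 3 \sqrt{2} \sqrt{-18 + 4}}} = \frac{1}{\frac{1}{31 + 3 \sqrt{2} \sqrt{-14}}} = \frac{1}{\frac{1}{31 + 3 \sqrt{2} i \sqrt{14}}} = \frac{1}{\frac{1}{31 + 6 i \sqrt{7}}} = 31 + 6 i \sqrt{7}$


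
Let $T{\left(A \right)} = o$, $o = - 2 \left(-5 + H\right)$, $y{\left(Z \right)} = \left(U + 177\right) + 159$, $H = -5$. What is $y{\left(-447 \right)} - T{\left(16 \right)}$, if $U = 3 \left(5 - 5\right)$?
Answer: $316$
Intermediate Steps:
$U = 0$ ($U = 3 \cdot 0 = 0$)
$y{\left(Z \right)} = 336$ ($y{\left(Z \right)} = \left(0 + 177\right) + 159 = 177 + 159 = 336$)
$o = 20$ ($o = - 2 \left(-5 - 5\right) = \left(-2\right) \left(-10\right) = 20$)
$T{\left(A \right)} = 20$
$y{\left(-447 \right)} - T{\left(16 \right)} = 336 - 20 = 316$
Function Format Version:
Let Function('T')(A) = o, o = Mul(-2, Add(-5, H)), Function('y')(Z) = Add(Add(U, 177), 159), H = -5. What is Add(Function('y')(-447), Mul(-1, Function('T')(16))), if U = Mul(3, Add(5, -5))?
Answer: 316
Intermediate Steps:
U = 0 (U = Mul(3, 0) = 0)
Function('y')(Z) = 336 (Function('y')(Z) = Add(Add(0, 177), 159) = Add(177, 159) = 336)
o = 20 (o = Mul(-2, Add(-5, -5)) = Mul(-2, -10) = 20)
Function('T')(A) = 20
Add(Function('y')(-447), Mul(-1, Function('T')(16))) = Add(336, Mul(-1, 20)) = Add(336, -20) = 316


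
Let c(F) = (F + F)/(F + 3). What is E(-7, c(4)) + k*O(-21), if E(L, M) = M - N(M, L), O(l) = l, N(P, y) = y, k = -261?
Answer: 38424/7 ≈ 5489.1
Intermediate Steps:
c(F) = 2*F/(3 + F) (c(F) = (2*F)/(3 + F) = 2*F/(3 + F))
E(L, M) = M - L
E(-7, c(4)) + k*O(-21) = (2*4/(3 + 4) - 1*(-7)) - 261*(-21) = (2*4/7 + 7) + 5481 = (2*4*(⅐) + 7) + 5481 = (8/7 + 7) + 5481 = 57/7 + 5481 = 38424/7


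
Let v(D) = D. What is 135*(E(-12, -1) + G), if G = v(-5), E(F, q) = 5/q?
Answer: -1350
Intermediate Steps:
G = -5
135*(E(-12, -1) + G) = 135*(5/(-1) - 5) = 135*(5*(-1) - 5) = 135*(-5 - 5) = 135*(-10) = -1350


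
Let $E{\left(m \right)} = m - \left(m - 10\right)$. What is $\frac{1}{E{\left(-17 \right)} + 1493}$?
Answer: $\frac{1}{1503} \approx 0.00066534$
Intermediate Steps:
$E{\left(m \right)} = 10$ ($E{\left(m \right)} = m - \left(-10 + m\right) = 10$)
$\frac{1}{E{\left(-17 \right)} + 1493} = \frac{1}{10 + 1493} = \frac{1}{1503}$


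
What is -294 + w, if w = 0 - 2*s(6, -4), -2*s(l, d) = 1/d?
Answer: -1177/4 ≈ -294.25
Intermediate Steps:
s(l, d) = -1/(2*d)
w = -1/4 (w = 0 - (-1)/(-4) = 0 - (-1)*(-1)/4 = 0 - 2*1/8 = 0 - 1/4 = -1/4 ≈ -0.25000)
-294 + w = -294 - 1/4 = -1177/4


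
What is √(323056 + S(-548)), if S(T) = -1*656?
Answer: 20*√806 ≈ 567.80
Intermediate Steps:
S(T) = -656
√(323056 + S(-548)) = √(323056 - 656) = √322400 = 20*√806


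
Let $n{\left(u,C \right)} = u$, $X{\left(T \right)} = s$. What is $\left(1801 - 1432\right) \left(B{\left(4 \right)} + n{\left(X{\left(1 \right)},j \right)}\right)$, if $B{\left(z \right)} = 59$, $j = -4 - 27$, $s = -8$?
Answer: $18819$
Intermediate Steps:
$j = -31$ ($j = -4 - 27 = -31$)
$X{\left(T \right)} = -8$
$\left(1801 - 1432\right) \left(B{\left(4 \right)} + n{\left(X{\left(1 \right)},j \right)}\right) = \left(1801 - 1432\right) \left(59 - 8\right) = 369 \cdot 51 = 18819$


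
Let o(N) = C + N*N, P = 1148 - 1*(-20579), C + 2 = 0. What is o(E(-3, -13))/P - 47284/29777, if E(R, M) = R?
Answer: -1027131029/646964879 ≈ -1.5876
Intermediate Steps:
C = -2 (C = -2 + 0 = -2)
P = 21727 (P = 1148 + 20579 = 21727)
o(N) = -2 + N² (o(N) = -2 + N*N = -2 + N²)
o(E(-3, -13))/P - 47284/29777 = (-2 + (-3)²)/21727 - 47284/29777 = (-2 + 9)*(1/21727) - 47284*1/29777 = 7*(1/21727) - 47284/29777 = 7/21727 - 47284/29777 = -1027131029/646964879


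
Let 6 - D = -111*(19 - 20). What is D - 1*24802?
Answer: -24907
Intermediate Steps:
D = -105 (D = 6 - (-111)*(19 - 20) = 6 - (-111)*(-1) = 6 - 1*111 = 6 - 111 = -105)
D - 1*24802 = -105 - 1*24802 = -105 - 24802 = -24907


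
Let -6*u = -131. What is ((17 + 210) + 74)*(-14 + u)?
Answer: 14147/6 ≈ 2357.8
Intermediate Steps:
u = 131/6 (u = -⅙*(-131) = 131/6 ≈ 21.833)
((17 + 210) + 74)*(-14 + u) = ((17 + 210) + 74)*(-14 + 131/6) = (227 + 74)*(47/6) = 301*(47/6) = 14147/6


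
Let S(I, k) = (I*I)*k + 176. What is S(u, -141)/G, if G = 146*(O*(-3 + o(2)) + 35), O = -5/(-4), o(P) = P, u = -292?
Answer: -24044096/9855 ≈ -2439.8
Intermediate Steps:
O = 5/4 (O = -5*(-1/4) = 5/4 ≈ 1.2500)
S(I, k) = 176 + k*I**2 (S(I, k) = I**2*k + 176 = k*I**2 + 176 = 176 + k*I**2)
G = 9855/2 (G = 146*(5*(-3 + 2)/4 + 35) = 146*((5/4)*(-1) + 35) = 146*(-5/4 + 35) = 146*(135/4) = 9855/2 ≈ 4927.5)
S(u, -141)/G = (176 - 141*(-292)**2)/(9855/2) = (176 - 141*85264)*(2/9855) = (176 - 12022224)*(2/9855) = -12022048*2/9855 = -24044096/9855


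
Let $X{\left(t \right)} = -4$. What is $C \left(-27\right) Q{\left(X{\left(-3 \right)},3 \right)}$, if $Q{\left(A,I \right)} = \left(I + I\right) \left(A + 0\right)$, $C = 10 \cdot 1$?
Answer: $6480$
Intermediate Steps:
$C = 10$
$Q{\left(A,I \right)} = 2 A I$ ($Q{\left(A,I \right)} = 2 I A = 2 A I$)
$C \left(-27\right) Q{\left(X{\left(-3 \right)},3 \right)} = 10 \left(-27\right) 2 \left(-4\right) 3 = \left(-270\right) \left(-24\right) = 6480$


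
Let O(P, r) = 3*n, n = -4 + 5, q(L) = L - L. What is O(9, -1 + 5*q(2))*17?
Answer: 51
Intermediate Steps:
q(L) = 0
n = 1
O(P, r) = 3 (O(P, r) = 3*1 = 3)
O(9, -1 + 5*q(2))*17 = 3*17 = 51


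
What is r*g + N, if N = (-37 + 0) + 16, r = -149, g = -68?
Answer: 10111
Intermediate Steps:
N = -21 (N = -37 + 16 = -21)
r*g + N = -149*(-68) - 21 = 10132 - 21 = 10111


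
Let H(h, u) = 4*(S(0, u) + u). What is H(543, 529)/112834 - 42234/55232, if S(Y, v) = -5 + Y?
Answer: -1162416221/1558011872 ≈ -0.74609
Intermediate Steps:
H(h, u) = -20 + 4*u (H(h, u) = 4*((-5 + 0) + u) = 4*(-5 + u) = -20 + 4*u)
H(543, 529)/112834 - 42234/55232 = (-20 + 4*529)/112834 - 42234/55232 = (-20 + 2116)*(1/112834) - 42234*1/55232 = 2096*(1/112834) - 21117/27616 = 1048/56417 - 21117/27616 = -1162416221/1558011872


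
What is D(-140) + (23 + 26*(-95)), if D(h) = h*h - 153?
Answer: 17000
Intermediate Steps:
D(h) = -153 + h² (D(h) = h² - 153 = -153 + h²)
D(-140) + (23 + 26*(-95)) = (-153 + (-140)²) + (23 + 26*(-95)) = (-153 + 19600) + (23 - 2470) = 19447 - 2447 = 17000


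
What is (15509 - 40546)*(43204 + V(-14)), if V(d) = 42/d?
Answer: -1081623437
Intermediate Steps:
(15509 - 40546)*(43204 + V(-14)) = (15509 - 40546)*(43204 + 42/(-14)) = -25037*(43204 + 42*(-1/14)) = -25037*(43204 - 3) = -25037*43201 = -1081623437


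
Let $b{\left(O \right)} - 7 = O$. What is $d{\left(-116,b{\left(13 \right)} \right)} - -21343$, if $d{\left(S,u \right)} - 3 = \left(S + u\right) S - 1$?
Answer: $32481$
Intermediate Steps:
$b{\left(O \right)} = 7 + O$
$d{\left(S,u \right)} = 2 + S \left(S + u\right)$ ($d{\left(S,u \right)} = 3 + \left(\left(S + u\right) S - 1\right) = 3 + \left(S \left(S + u\right) - 1\right) = 3 + \left(-1 + S \left(S + u\right)\right) = 2 + S \left(S + u\right)$)
$d{\left(-116,b{\left(13 \right)} \right)} - -21343 = \left(2 + \left(-116\right)^{2} - 116 \left(7 + 13\right)\right) - -21343 = \left(2 + 13456 - 2320\right) + 21343 = 11138 + 21343 = 32481$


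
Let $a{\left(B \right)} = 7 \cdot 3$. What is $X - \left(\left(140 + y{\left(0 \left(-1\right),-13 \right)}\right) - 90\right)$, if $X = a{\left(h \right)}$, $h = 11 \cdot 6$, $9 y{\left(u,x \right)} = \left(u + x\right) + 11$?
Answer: $- \frac{259}{9} \approx -28.778$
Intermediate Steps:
$y{\left(u,x \right)} = \frac{11}{9} + \frac{u}{9} + \frac{x}{9}$ ($y{\left(u,x \right)} = \frac{\left(u + x\right) + 11}{9} = \frac{11 + u + x}{9} = \frac{11}{9} + \frac{u}{9} + \frac{x}{9}$)
$h = 66$
$a{\left(B \right)} = 21$
$X = 21$
$X - \left(\left(140 + y{\left(0 \left(-1\right),-13 \right)}\right) - 90\right) = 21 - \left(\left(140 + \left(\frac{11}{9} + \frac{0 \left(-1\right)}{9} + \frac{1}{9} \left(-13\right)\right)\right) - 90\right) = 21 - \left(\left(140 + \left(\frac{11}{9} + \frac{1}{9} \cdot 0 - \frac{13}{9}\right)\right) - 90\right) = 21 - \left(\left(140 + \left(\frac{11}{9} + 0 - \frac{13}{9}\right)\right) - 90\right) = 21 - \left(\left(140 - \frac{2}{9}\right) - 90\right) = 21 - \left(\frac{1258}{9} - 90\right) = 21 - \frac{448}{9} = - \frac{259}{9}$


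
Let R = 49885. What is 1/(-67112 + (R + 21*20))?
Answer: -1/16807 ≈ -5.9499e-5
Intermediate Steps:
1/(-67112 + (R + 21*20)) = 1/(-67112 + (49885 + 21*20)) = 1/(-67112 + (49885 + 420)) = 1/(-67112 + 50305) = 1/(-16807) = -1/16807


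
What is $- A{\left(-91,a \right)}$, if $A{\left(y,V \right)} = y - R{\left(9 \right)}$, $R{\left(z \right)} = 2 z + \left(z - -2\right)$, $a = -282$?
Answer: $120$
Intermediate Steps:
$R{\left(z \right)} = 2 + 3 z$ ($R{\left(z \right)} = 2 z + \left(z + 2\right) = 2 z + \left(2 + z\right) = 2 + 3 z$)
$A{\left(y,V \right)} = -29 + y$ ($A{\left(y,V \right)} = y - \left(2 + 3 \cdot 9\right) = y - \left(2 + 27\right) = y - 29 = -29 + y$)
$- A{\left(-91,a \right)} = - (-29 - 91) = \left(-1\right) \left(-120\right) = 120$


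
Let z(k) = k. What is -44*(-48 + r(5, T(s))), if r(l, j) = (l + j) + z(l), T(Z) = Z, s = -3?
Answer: 1804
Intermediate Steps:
r(l, j) = j + 2*l (r(l, j) = (l + j) + l = (j + l) + l = j + 2*l)
-44*(-48 + r(5, T(s))) = -44*(-48 + (-3 + 2*5)) = -44*(-48 + (-3 + 10)) = -44*(-48 + 7) = -44*(-41) = 1804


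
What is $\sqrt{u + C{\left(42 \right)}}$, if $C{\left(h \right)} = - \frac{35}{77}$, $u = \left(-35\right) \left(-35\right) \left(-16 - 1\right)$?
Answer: $\frac{2 i \sqrt{629970}}{11} \approx 144.31 i$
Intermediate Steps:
$u = -20825$ ($u = 1225 \left(-16 - 1\right) = 1225 \left(-17\right) = -20825$)
$C{\left(h \right)} = - \frac{5}{11}$ ($C{\left(h \right)} = \left(-35\right) \frac{1}{77} = - \frac{5}{11}$)
$\sqrt{u + C{\left(42 \right)}} = \sqrt{-20825 - \frac{5}{11}} = \sqrt{- \frac{229080}{11}} = \frac{2 i \sqrt{629970}}{11}$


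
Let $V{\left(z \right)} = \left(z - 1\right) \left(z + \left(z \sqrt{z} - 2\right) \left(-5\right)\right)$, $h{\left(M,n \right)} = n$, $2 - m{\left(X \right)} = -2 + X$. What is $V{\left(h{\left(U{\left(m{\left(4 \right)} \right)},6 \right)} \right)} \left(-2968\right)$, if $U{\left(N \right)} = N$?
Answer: $-237440 + 445200 \sqrt{6} \approx 8.5307 \cdot 10^{5}$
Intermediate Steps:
$m{\left(X \right)} = 4 - X$ ($m{\left(X \right)} = 2 - \left(-2 + X\right) = 4 - X$)
$V{\left(z \right)} = \left(-1 + z\right) \left(10 + z - 5 z^{\frac{3}{2}}\right)$ ($V{\left(z \right)} = \left(-1 + z\right) \left(z + \left(z^{\frac{3}{2}} - 2\right) \left(-5\right)\right) = \left(-1 + z\right) \left(z + \left(-2 + z^{\frac{3}{2}}\right) \left(-5\right)\right) = \left(-1 + z\right) \left(z - \left(-10 + 5 z^{\frac{3}{2}}\right)\right) = \left(-1 + z\right) \left(10 + z - 5 z^{\frac{3}{2}}\right)$)
$V{\left(h{\left(U{\left(m{\left(4 \right)} \right)},6 \right)} \right)} \left(-2968\right) = \left(-10 + 6^{2} - 5 \cdot 6^{\frac{5}{2}} + 5 \cdot 6^{\frac{3}{2}} + 9 \cdot 6\right) \left(-2968\right) = \left(-10 + 36 - 5 \cdot 36 \sqrt{6} + 5 \cdot 6 \sqrt{6} + 54\right) \left(-2968\right) = \left(-10 + 36 - 180 \sqrt{6} + 30 \sqrt{6} + 54\right) \left(-2968\right) = \left(80 - 150 \sqrt{6}\right) \left(-2968\right) = -237440 + 445200 \sqrt{6}$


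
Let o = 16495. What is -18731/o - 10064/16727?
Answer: -479319117/275911865 ≈ -1.7372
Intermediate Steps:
-18731/o - 10064/16727 = -18731/16495 - 10064/16727 = -479319117/275911865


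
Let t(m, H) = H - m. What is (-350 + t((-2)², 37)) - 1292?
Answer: -1609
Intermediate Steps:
(-350 + t((-2)², 37)) - 1292 = (-350 + (37 - 1*(-2)²)) - 1292 = (-350 + (37 - 1*4)) - 1292 = (-350 + (37 - 4)) - 1292 = (-350 + 33) - 1292 = -317 - 1292 = -1609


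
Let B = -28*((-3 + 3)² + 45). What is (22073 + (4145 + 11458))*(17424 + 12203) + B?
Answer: 1116225592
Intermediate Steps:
B = -1260 (B = -28*(0² + 45) = -28*(0 + 45) = -28*45 = -1260)
(22073 + (4145 + 11458))*(17424 + 12203) + B = (22073 + (4145 + 11458))*(17424 + 12203) - 1260 = (22073 + 15603)*29627 - 1260 = 37676*29627 - 1260 = 1116226852 - 1260 = 1116225592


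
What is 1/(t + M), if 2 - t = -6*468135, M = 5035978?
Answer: 1/7844790 ≈ 1.2747e-7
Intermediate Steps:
t = 2808812 (t = 2 - (-6)*468135 = 2 - 1*(-2808810) = 2 + 2808810 = 2808812)
1/(t + M) = 1/(2808812 + 5035978) = 1/7844790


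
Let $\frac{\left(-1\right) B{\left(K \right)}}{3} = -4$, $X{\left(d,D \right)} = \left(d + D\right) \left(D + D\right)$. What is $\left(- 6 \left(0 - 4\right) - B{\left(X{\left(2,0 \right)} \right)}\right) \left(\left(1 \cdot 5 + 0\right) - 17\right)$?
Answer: $-144$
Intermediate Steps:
$X{\left(d,D \right)} = 2 D \left(D + d\right)$ ($X{\left(d,D \right)} = \left(D + d\right) 2 D = 2 D \left(D + d\right)$)
$B{\left(K \right)} = 12$ ($B{\left(K \right)} = \left(-3\right) \left(-4\right) = 12$)
$\left(- 6 \left(0 - 4\right) - B{\left(X{\left(2,0 \right)} \right)}\right) \left(\left(1 \cdot 5 + 0\right) - 17\right) = \left(- 6 \left(0 - 4\right) - 12\right) \left(\left(1 \cdot 5 + 0\right) - 17\right) = \left(\left(-6\right) \left(-4\right) - 12\right) \left(\left(5 + 0\right) - 17\right) = \left(24 - 12\right) \left(5 - 17\right) = 12 \left(-12\right) = -144$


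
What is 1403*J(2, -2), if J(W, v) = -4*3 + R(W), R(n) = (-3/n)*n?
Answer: -21045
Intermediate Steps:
R(n) = -3
J(W, v) = -15 (J(W, v) = -4*3 - 3 = -12 - 3 = -15)
1403*J(2, -2) = 1403*(-15) = -21045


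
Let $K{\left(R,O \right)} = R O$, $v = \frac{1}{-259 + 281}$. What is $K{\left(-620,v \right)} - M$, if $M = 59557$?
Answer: $- \frac{655437}{11} \approx -59585.0$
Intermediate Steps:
$v = \frac{1}{22} \approx 0.045455$
$K{\left(R,O \right)} = O R$
$K{\left(-620,v \right)} - M = \frac{1}{22} \left(-620\right) - 59557 = - \frac{310}{11} - 59557 = - \frac{655437}{11}$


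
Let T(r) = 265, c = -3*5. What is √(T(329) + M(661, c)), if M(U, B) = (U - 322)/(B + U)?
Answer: √110807734/646 ≈ 16.295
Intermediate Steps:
c = -15
M(U, B) = (-322 + U)/(B + U)
√(T(329) + M(661, c)) = √(265 + (-322 + 661)/(-15 + 661)) = √(265 + 339/646) = √(171529/646) = √110807734/646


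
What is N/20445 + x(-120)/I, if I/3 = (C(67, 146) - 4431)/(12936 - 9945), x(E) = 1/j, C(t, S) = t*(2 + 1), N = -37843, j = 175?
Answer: -39764063/21467250 ≈ -1.8523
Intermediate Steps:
C(t, S) = 3*t (C(t, S) = t*3 = 3*t)
x(E) = 1/175
I = -4230/997 (I = 3*((3*67 - 4431)/(12936 - 9945)) = 3*((201 - 4431)/2991) = 3*(-4230*1/2991) = 3*(-1410/997) = -4230/997 ≈ -4.2427)
N/20445 + x(-120)/I = -37843/20445 + 1/(175*(-4230/997)) = -37843*1/20445 + (1/175)*(-997/4230) = -37843/20445 - 997/740250 = -39764063/21467250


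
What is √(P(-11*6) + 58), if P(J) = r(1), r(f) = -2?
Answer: 2*√14 ≈ 7.4833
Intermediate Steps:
P(J) = -2
√(P(-11*6) + 58) = √(-2 + 58) = √56 = 2*√14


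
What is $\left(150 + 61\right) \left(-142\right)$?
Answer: $-29962$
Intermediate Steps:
$\left(150 + 61\right) \left(-142\right) = 211 \left(-142\right) = -29962$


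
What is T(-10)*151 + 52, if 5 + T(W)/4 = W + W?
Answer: -15048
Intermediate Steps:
T(W) = -20 + 8*W (T(W) = -20 + 4*(W + W) = -20 + 4*(2*W) = -20 + 8*W)
T(-10)*151 + 52 = (-20 + 8*(-10))*151 + 52 = (-20 - 80)*151 + 52 = -100*151 + 52 = -15100 + 52 = -15048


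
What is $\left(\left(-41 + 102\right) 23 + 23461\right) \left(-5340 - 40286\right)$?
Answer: $-1134444864$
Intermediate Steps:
$\left(\left(-41 + 102\right) 23 + 23461\right) \left(-5340 - 40286\right) = \left(61 \cdot 23 + 23461\right) \left(-45626\right) = \left(1403 + 23461\right) \left(-45626\right) = 24864 \left(-45626\right) = -1134444864$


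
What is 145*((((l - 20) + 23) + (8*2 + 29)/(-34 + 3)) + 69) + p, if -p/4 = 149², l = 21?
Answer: -2341414/31 ≈ -75530.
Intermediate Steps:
p = -88804 (p = -4*149² = -4*22201 = -88804)
145*((((l - 20) + 23) + (8*2 + 29)/(-34 + 3)) + 69) + p = 145*((((21 - 20) + 23) + (8*2 + 29)/(-34 + 3)) + 69) - 88804 = 145*(((1 + 23) + (16 + 29)/(-31)) + 69) - 88804 = 145*((24 + 45*(-1/31)) + 69) - 88804 = 145*((24 - 45/31) + 69) - 88804 = 145*(699/31 + 69) - 88804 = 145*(2838/31) - 88804 = 411510/31 - 88804 = -2341414/31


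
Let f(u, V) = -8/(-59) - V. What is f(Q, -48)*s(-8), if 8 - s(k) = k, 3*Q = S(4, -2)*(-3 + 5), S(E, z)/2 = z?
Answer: 45440/59 ≈ 770.17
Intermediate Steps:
S(E, z) = 2*z
Q = -8/3 (Q = ((2*(-2))*(-3 + 5))/3 = (-4*2)/3 = (1/3)*(-8) = -8/3 ≈ -2.6667)
s(k) = 8 - k
f(u, V) = 8/59 - V (f(u, V) = -8*(-1/59) - V = 8/59 - V)
f(Q, -48)*s(-8) = (8/59 - 1*(-48))*(8 - 1*(-8)) = (8/59 + 48)*(8 + 8) = (2840/59)*16 = 45440/59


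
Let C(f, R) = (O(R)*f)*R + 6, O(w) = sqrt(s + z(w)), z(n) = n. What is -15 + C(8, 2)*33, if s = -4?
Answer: 183 + 528*I*sqrt(2) ≈ 183.0 + 746.71*I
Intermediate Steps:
O(w) = sqrt(-4 + w)
C(f, R) = 6 + R*f*sqrt(-4 + R) (C(f, R) = (sqrt(-4 + R)*f)*R + 6 = (f*sqrt(-4 + R))*R + 6 = R*f*sqrt(-4 + R) + 6 = 6 + R*f*sqrt(-4 + R))
-15 + C(8, 2)*33 = -15 + (6 + 2*8*sqrt(-4 + 2))*33 = -15 + (6 + 2*8*sqrt(-2))*33 = -15 + (6 + 2*8*(I*sqrt(2)))*33 = -15 + (6 + 16*I*sqrt(2))*33 = -15 + (198 + 528*I*sqrt(2)) = 183 + 528*I*sqrt(2)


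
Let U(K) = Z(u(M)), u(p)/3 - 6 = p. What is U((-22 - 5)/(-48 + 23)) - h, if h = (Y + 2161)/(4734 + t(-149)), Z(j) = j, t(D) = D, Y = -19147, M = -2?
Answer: 72006/4585 ≈ 15.705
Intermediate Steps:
u(p) = 18 + 3*p
U(K) = 12 (U(K) = 18 + 3*(-2) = 18 - 6 = 12)
h = -16986/4585 (h = (-19147 + 2161)/(4734 - 149) = -16986/4585 ≈ -3.7047)
U((-22 - 5)/(-48 + 23)) - h = 12 - 1*(-16986/4585) = 12 + 16986/4585 = 72006/4585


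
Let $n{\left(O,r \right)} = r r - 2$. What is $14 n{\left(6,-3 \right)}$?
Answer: $98$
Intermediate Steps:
$n{\left(O,r \right)} = -2 + r^{2}$ ($n{\left(O,r \right)} = r^{2} - 2 = -2 + r^{2}$)
$14 n{\left(6,-3 \right)} = 14 \left(-2 + \left(-3\right)^{2}\right) = 14 \left(-2 + 9\right) = 14 \cdot 7 = 98$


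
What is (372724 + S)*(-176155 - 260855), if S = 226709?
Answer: -261958215330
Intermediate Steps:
(372724 + S)*(-176155 - 260855) = (372724 + 226709)*(-176155 - 260855) = 599433*(-437010) = -261958215330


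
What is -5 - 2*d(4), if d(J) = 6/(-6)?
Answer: -3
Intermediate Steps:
d(J) = -1 (d(J) = 6*(-⅙) = -1)
-5 - 2*d(4) = -5 - 2*(-1) = -5 + 2 = -3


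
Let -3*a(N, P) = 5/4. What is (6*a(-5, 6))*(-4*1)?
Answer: 10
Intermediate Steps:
a(N, P) = -5/12 (a(N, P) = -5/(3*4) = -⅓*5/4 = -5/12)
(6*a(-5, 6))*(-4*1) = (6*(-5/12))*(-4*1) = -5/2*(-4) = 10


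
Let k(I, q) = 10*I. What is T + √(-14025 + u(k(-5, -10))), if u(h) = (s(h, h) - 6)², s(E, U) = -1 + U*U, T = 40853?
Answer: 40853 + 8*√96891 ≈ 43343.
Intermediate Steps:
s(E, U) = -1 + U²
u(h) = (-7 + h²)² (u(h) = ((-1 + h²) - 6)² = (-7 + h²)²)
T + √(-14025 + u(k(-5, -10))) = 40853 + √(-14025 + (-7 + (10*(-5))²)²) = 40853 + √(-14025 + (-7 + (-50)²)²) = 40853 + √(-14025 + (-7 + 2500)²) = 40853 + √(-14025 + 2493²) = 40853 + √(-14025 + 6215049) = 40853 + √6201024 = 40853 + 8*√96891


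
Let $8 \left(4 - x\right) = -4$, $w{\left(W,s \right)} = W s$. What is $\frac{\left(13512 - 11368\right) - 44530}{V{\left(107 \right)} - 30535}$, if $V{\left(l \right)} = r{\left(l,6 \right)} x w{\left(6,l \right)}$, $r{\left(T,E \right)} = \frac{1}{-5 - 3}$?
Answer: $\frac{339088}{247169} \approx 1.3719$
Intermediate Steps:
$x = \frac{9}{2}$ ($x = 4 - - \frac{1}{2} = 4 + \frac{1}{2} = \frac{9}{2} \approx 4.5$)
$r{\left(T,E \right)} = - \frac{1}{8}$ ($r{\left(T,E \right)} = \frac{1}{-8} = - \frac{1}{8}$)
$V{\left(l \right)} = - \frac{27 l}{8}$ ($V{\left(l \right)} = \left(- \frac{1}{8}\right) \frac{9}{2} \cdot 6 l = - \frac{9 \cdot 6 l}{16} = - \frac{27 l}{8}$)
$\frac{\left(13512 - 11368\right) - 44530}{V{\left(107 \right)} - 30535} = \frac{\left(13512 - 11368\right) - 44530}{\left(- \frac{27}{8}\right) 107 - 30535} = \frac{2144 - 44530}{- \frac{2889}{8} - 30535} = - \frac{42386}{- \frac{247169}{8}} = \left(-42386\right) \left(- \frac{8}{247169}\right) = \frac{339088}{247169}$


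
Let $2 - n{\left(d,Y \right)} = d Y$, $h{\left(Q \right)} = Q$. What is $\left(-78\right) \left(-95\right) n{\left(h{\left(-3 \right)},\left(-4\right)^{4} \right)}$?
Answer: $5705700$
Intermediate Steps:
$n{\left(d,Y \right)} = 2 - Y d$ ($n{\left(d,Y \right)} = 2 - d Y = 2 - Y d$)
$\left(-78\right) \left(-95\right) n{\left(h{\left(-3 \right)},\left(-4\right)^{4} \right)} = \left(-78\right) \left(-95\right) \left(2 - \left(-4\right)^{4} \left(-3\right)\right) = 7410 \left(2 - 256 \left(-3\right)\right) = 7410 \left(2 + 768\right) = 7410 \cdot 770 = 5705700$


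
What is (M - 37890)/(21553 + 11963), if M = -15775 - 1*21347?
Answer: -47/21 ≈ -2.2381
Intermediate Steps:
M = -37122 (M = -15775 - 21347 = -37122)
(M - 37890)/(21553 + 11963) = (-37122 - 37890)/(21553 + 11963) = -75012/33516 = -75012*1/33516 = -47/21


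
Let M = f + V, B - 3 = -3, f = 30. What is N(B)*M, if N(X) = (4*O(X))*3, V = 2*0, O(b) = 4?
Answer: 1440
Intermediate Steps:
B = 0 (B = 3 - 3 = 0)
V = 0
M = 30 (M = 30 + 0 = 30)
N(X) = 48 (N(X) = (4*4)*3 = 16*3 = 48)
N(B)*M = 48*30 = 1440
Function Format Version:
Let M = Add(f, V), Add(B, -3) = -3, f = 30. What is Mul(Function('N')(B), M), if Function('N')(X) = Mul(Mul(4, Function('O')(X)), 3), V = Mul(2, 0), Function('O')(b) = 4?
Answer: 1440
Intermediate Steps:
B = 0 (B = Add(3, -3) = 0)
V = 0
M = 30 (M = Add(30, 0) = 30)
Function('N')(X) = 48 (Function('N')(X) = Mul(Mul(4, 4), 3) = Mul(16, 3) = 48)
Mul(Function('N')(B), M) = Mul(48, 30) = 1440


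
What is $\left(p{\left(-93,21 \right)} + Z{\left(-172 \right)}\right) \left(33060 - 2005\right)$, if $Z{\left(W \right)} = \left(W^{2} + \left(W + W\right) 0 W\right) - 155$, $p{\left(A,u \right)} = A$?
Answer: $911029480$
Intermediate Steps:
$Z{\left(W \right)} = -155 + W^{2}$ ($Z{\left(W \right)} = \left(W^{2} + 2 W 0 W\right) - 155 = \left(W^{2} + 0 W\right) - 155 = \left(W^{2} + 0\right) - 155 = W^{2} - 155 = -155 + W^{2}$)
$\left(p{\left(-93,21 \right)} + Z{\left(-172 \right)}\right) \left(33060 - 2005\right) = \left(-93 - \left(155 - \left(-172\right)^{2}\right)\right) \left(33060 - 2005\right) = \left(-93 + \left(-155 + 29584\right)\right) 31055 = \left(-93 + 29429\right) 31055 = 29336 \cdot 31055 = 911029480$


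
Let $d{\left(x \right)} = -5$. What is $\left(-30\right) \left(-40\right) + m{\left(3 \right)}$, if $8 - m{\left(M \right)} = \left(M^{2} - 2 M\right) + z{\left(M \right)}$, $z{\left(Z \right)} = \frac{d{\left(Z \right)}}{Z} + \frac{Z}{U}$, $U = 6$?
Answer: $\frac{7237}{6} \approx 1206.2$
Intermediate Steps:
$z{\left(Z \right)} = - \frac{5}{Z} + \frac{Z}{6}$
$m{\left(M \right)} = 8 - M^{2} + \frac{5}{M} + \frac{11 M}{6}$ ($m{\left(M \right)} = 8 - \left(\left(M^{2} - 2 M\right) + \left(- \frac{5}{M} + \frac{M}{6}\right)\right) = 8 - \left(M^{2} - \frac{5}{M} - \frac{11 M}{6}\right) = 8 + \left(- M^{2} + \frac{5}{M} + \frac{11 M}{6}\right) = 8 - M^{2} + \frac{5}{M} + \frac{11 M}{6}$)
$\left(-30\right) \left(-40\right) + m{\left(3 \right)} = \left(-30\right) \left(-40\right) + \left(8 - 3^{2} + \frac{5}{3} + \frac{11}{6} \cdot 3\right) = 1200 + \left(8 - 9 + 5 \cdot \frac{1}{3} + \frac{11}{2}\right) = 1200 + \left(8 - 9 + \frac{5}{3} + \frac{11}{2}\right) = 1200 + \frac{37}{6} = \frac{7237}{6}$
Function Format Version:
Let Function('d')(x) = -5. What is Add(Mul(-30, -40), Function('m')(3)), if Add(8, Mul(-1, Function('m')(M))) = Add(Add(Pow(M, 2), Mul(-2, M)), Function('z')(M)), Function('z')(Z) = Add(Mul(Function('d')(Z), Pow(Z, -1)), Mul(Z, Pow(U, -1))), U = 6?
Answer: Rational(7237, 6) ≈ 1206.2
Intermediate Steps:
Function('z')(Z) = Add(Mul(-5, Pow(Z, -1)), Mul(Rational(1, 6), Z)) (Function('z')(Z) = Add(Mul(-5, Pow(Z, -1)), Mul(Z, Pow(6, -1))) = Add(Mul(-5, Pow(Z, -1)), Mul(Z, Rational(1, 6))) = Add(Mul(-5, Pow(Z, -1)), Mul(Rational(1, 6), Z)))
Function('m')(M) = Add(8, Mul(-1, Pow(M, 2)), Mul(5, Pow(M, -1)), Mul(Rational(11, 6), M)) (Function('m')(M) = Add(8, Mul(-1, Add(Add(Pow(M, 2), Mul(-2, M)), Add(Mul(-5, Pow(M, -1)), Mul(Rational(1, 6), M))))) = Add(8, Mul(-1, Add(Pow(M, 2), Mul(-5, Pow(M, -1)), Mul(Rational(-11, 6), M)))) = Add(8, Add(Mul(-1, Pow(M, 2)), Mul(5, Pow(M, -1)), Mul(Rational(11, 6), M))) = Add(8, Mul(-1, Pow(M, 2)), Mul(5, Pow(M, -1)), Mul(Rational(11, 6), M)))
Add(Mul(-30, -40), Function('m')(3)) = Add(Mul(-30, -40), Add(8, Mul(-1, Pow(3, 2)), Mul(5, Pow(3, -1)), Mul(Rational(11, 6), 3))) = Add(1200, Add(8, Mul(-1, 9), Mul(5, Rational(1, 3)), Rational(11, 2))) = Add(1200, Add(8, -9, Rational(5, 3), Rational(11, 2))) = Add(1200, Rational(37, 6)) = Rational(7237, 6)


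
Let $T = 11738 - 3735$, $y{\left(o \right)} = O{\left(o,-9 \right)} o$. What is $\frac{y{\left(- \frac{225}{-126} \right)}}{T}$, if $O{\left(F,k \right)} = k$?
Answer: $- \frac{225}{112042} \approx -0.0020082$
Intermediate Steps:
$y{\left(o \right)} = - 9 o$
$T = 8003$ ($T = 11738 - 3735 = 8003$)
$\frac{y{\left(- \frac{225}{-126} \right)}}{T} = \frac{\left(-9\right) \left(- \frac{225}{-126}\right)}{8003} = - 9 \left(\left(-225\right) \left(- \frac{1}{126}\right)\right) \frac{1}{8003} = \left(-9\right) \frac{25}{14} \cdot \frac{1}{8003} = \left(- \frac{225}{14}\right) \frac{1}{8003} = - \frac{225}{112042}$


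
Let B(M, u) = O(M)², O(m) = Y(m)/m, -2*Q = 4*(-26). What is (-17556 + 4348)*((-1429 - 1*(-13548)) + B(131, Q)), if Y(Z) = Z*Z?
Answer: -386730240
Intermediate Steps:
Y(Z) = Z²
Q = 52 (Q = -2*(-26) = -½*(-104) = 52)
O(m) = m (O(m) = m²/m = m)
B(M, u) = M²
(-17556 + 4348)*((-1429 - 1*(-13548)) + B(131, Q)) = (-17556 + 4348)*((-1429 - 1*(-13548)) + 131²) = -13208*((-1429 + 13548) + 17161) = -13208*(12119 + 17161) = -13208*29280 = -386730240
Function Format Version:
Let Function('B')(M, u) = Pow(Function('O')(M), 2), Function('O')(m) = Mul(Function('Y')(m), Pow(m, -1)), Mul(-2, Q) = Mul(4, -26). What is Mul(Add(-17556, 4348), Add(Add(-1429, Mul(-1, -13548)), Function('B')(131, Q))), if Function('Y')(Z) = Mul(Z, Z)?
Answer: -386730240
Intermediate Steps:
Function('Y')(Z) = Pow(Z, 2)
Q = 52 (Q = Mul(Rational(-1, 2), Mul(4, -26)) = Mul(Rational(-1, 2), -104) = 52)
Function('O')(m) = m (Function('O')(m) = Mul(Pow(m, 2), Pow(m, -1)) = m)
Function('B')(M, u) = Pow(M, 2)
Mul(Add(-17556, 4348), Add(Add(-1429, Mul(-1, -13548)), Function('B')(131, Q))) = Mul(Add(-17556, 4348), Add(Add(-1429, Mul(-1, -13548)), Pow(131, 2))) = Mul(-13208, Add(Add(-1429, 13548), 17161)) = Mul(-13208, Add(12119, 17161)) = Mul(-13208, 29280) = -386730240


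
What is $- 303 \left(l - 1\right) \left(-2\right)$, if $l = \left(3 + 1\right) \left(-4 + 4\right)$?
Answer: $-606$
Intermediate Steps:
$l = 0$ ($l = 4 \cdot 0 = 0$)
$- 303 \left(l - 1\right) \left(-2\right) = - 303 \left(0 - 1\right) \left(-2\right) = - 303 \left(\left(-1\right) \left(-2\right)\right) = \left(-303\right) 2 = -606$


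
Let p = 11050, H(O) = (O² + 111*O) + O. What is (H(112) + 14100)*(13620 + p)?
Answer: 966767960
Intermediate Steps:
H(O) = O² + 112*O
(H(112) + 14100)*(13620 + p) = (112*(112 + 112) + 14100)*(13620 + 11050) = (112*224 + 14100)*24670 = (25088 + 14100)*24670 = 39188*24670 = 966767960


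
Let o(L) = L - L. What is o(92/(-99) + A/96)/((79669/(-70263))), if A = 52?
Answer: 0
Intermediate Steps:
o(L) = 0
o(92/(-99) + A/96)/((79669/(-70263))) = 0/((79669/(-70263))) = 0/((79669*(-1/70263))) = 0/(-79669/70263) = 0*(-70263/79669) = 0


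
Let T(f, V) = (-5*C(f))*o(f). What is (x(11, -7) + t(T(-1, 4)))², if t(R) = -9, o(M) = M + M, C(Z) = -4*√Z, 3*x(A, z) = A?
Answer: 256/9 ≈ 28.444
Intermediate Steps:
x(A, z) = A/3
o(M) = 2*M
T(f, V) = 40*f^(3/2) (T(f, V) = (-(-20)*√f)*(2*f) = (20*√f)*(2*f) = 40*f^(3/2))
(x(11, -7) + t(T(-1, 4)))² = ((⅓)*11 - 9)² = (11/3 - 9)² = (-16/3)² = 256/9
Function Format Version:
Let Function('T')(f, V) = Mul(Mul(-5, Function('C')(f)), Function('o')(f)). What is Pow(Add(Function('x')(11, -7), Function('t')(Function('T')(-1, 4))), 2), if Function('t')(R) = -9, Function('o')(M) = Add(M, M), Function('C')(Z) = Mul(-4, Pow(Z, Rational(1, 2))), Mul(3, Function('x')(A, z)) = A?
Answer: Rational(256, 9) ≈ 28.444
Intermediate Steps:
Function('x')(A, z) = Mul(Rational(1, 3), A)
Function('o')(M) = Mul(2, M)
Function('T')(f, V) = Mul(40, Pow(f, Rational(3, 2))) (Function('T')(f, V) = Mul(Mul(-5, Mul(-4, Pow(f, Rational(1, 2)))), Mul(2, f)) = Mul(Mul(20, Pow(f, Rational(1, 2))), Mul(2, f)) = Mul(40, Pow(f, Rational(3, 2))))
Pow(Add(Function('x')(11, -7), Function('t')(Function('T')(-1, 4))), 2) = Pow(Add(Mul(Rational(1, 3), 11), -9), 2) = Pow(Add(Rational(11, 3), -9), 2) = Pow(Rational(-16, 3), 2) = Rational(256, 9)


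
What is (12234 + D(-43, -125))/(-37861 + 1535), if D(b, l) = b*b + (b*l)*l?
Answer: 328896/18163 ≈ 18.108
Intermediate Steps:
D(b, l) = b² + b*l²
(12234 + D(-43, -125))/(-37861 + 1535) = (12234 - 43*(-43 + (-125)²))/(-37861 + 1535) = (12234 - 43*(-43 + 15625))/(-36326) = (12234 - 43*15582)*(-1/36326) = (12234 - 670026)*(-1/36326) = -657792*(-1/36326) = 328896/18163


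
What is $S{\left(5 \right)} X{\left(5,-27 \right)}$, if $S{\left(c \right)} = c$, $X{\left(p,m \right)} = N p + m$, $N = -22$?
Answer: $-685$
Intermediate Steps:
$X{\left(p,m \right)} = m - 22 p$ ($X{\left(p,m \right)} = - 22 p + m = m - 22 p$)
$S{\left(5 \right)} X{\left(5,-27 \right)} = 5 \left(-27 - 110\right) = 5 \left(-137\right) = -685$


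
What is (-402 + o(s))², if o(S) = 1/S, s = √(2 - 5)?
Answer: (1206 + I*√3)²/9 ≈ 1.616e+5 + 464.19*I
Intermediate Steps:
s = I*√3 (s = √(-3) = I*√3 ≈ 1.732*I)
(-402 + o(s))² = (-402 + 1/(I*√3))² = (-402 - I*√3/3)²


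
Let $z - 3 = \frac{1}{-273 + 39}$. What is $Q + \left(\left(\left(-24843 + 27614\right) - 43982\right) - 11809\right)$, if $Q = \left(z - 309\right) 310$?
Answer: $- \frac{17302115}{117} \approx -1.4788 \cdot 10^{5}$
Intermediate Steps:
$z = \frac{701}{234}$ ($z = 3 + \frac{1}{-273 + 39} = 3 + \frac{1}{-234} = 3 - \frac{1}{234} = \frac{701}{234} \approx 2.9957$)
$Q = - \frac{11098775}{117}$ ($Q = \left(\frac{701}{234} - 309\right) 310 = \left(- \frac{71605}{234}\right) 310 = - \frac{11098775}{117} \approx -94861.0$)
$Q + \left(\left(\left(-24843 + 27614\right) - 43982\right) - 11809\right) = - \frac{11098775}{117} + \left(\left(\left(-24843 + 27614\right) - 43982\right) - 11809\right) = - \frac{11098775}{117} + \left(\left(2771 - 43982\right) - 11809\right) = - \frac{11098775}{117} - 53020 = - \frac{17302115}{117}$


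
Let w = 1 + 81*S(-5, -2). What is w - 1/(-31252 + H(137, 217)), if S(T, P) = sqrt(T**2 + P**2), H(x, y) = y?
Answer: 31036/31035 + 81*sqrt(29) ≈ 437.20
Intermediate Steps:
S(T, P) = sqrt(P**2 + T**2)
w = 1 + 81*sqrt(29) (w = 1 + 81*sqrt((-2)**2 + (-5)**2) = 1 + 81*sqrt(4 + 25) = 1 + 81*sqrt(29) ≈ 437.20)
w - 1/(-31252 + H(137, 217)) = (1 + 81*sqrt(29)) - 1/(-31252 + 217) = (1 + 81*sqrt(29)) - 1/(-31035) = (1 + 81*sqrt(29)) - 1*(-1/31035) = (1 + 81*sqrt(29)) + 1/31035 = 31036/31035 + 81*sqrt(29)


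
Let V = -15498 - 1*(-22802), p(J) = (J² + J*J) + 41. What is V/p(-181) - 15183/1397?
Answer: -985239341/91591511 ≈ -10.757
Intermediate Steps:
p(J) = 41 + 2*J² (p(J) = (J² + J²) + 41 = 2*J² + 41 = 41 + 2*J²)
V = 7304 (V = -15498 + 22802 = 7304)
V/p(-181) - 15183/1397 = 7304/(41 + 2*(-181)²) - 15183/1397 = 7304/(41 + 2*32761) - 15183*1/1397 = 7304/(41 + 65522) - 15183/1397 = 7304/65563 - 15183/1397 = -985239341/91591511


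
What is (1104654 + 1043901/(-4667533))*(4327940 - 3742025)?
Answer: 3020982400766918115/4667533 ≈ 6.4723e+11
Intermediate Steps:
(1104654 + 1043901/(-4667533))*(4327940 - 3742025) = (1104654 + 1043901*(-1/4667533))*585915 = (1104654 - 1043901/4667533)*585915 = (5156007954681/4667533)*585915 = 3020982400766918115/4667533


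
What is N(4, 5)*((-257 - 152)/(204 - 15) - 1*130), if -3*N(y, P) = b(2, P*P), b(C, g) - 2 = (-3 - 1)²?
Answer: 49958/63 ≈ 792.98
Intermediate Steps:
b(C, g) = 18 (b(C, g) = 2 + (-3 - 1)² = 2 + (-4)² = 2 + 16 = 18)
N(y, P) = -6 (N(y, P) = -⅓*18 = -6)
N(4, 5)*((-257 - 152)/(204 - 15) - 1*130) = -6*((-257 - 152)/(204 - 15) - 1*130) = -6*(-409/189 - 130) = -6*(-24979/189) = 49958/63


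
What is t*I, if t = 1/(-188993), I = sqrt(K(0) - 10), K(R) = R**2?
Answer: -I*sqrt(10)/188993 ≈ -1.6732e-5*I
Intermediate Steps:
I = I*sqrt(10) (I = sqrt(0**2 - 10) = sqrt(0 - 10) = sqrt(-10) = I*sqrt(10) ≈ 3.1623*I)
t = -1/188993 ≈ -5.2912e-6
t*I = -I*sqrt(10)/188993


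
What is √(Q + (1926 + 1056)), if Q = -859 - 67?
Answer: 2*√514 ≈ 45.343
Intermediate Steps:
Q = -926
√(Q + (1926 + 1056)) = √(-926 + (1926 + 1056)) = √(-926 + 2982) = √2056 = 2*√514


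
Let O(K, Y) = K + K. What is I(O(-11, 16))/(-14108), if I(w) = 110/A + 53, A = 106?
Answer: -716/186931 ≈ -0.0038303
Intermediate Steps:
O(K, Y) = 2*K
I(w) = 2864/53 (I(w) = 110/106 + 53 = 110*(1/106) + 53 = 55/53 + 53 = 2864/53)
I(O(-11, 16))/(-14108) = (2864/53)/(-14108) = (2864/53)*(-1/14108) = -716/186931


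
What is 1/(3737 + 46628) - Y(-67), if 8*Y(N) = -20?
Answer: 251827/100730 ≈ 2.5000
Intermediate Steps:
Y(N) = -5/2 (Y(N) = (⅛)*(-20) = -5/2)
1/(3737 + 46628) - Y(-67) = 1/(3737 + 46628) - 1*(-5/2) = 1/50365 + 5/2 = 251827/100730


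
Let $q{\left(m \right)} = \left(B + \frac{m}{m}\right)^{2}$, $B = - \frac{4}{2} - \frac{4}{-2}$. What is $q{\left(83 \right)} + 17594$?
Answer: $17595$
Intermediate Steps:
$B = 0$ ($B = \left(-4\right) \frac{1}{2} - -2 = -2 + 2 = 0$)
$q{\left(m \right)} = 1$ ($q{\left(m \right)} = \left(0 + \frac{m}{m}\right)^{2} = \left(0 + 1\right)^{2} = 1^{2} = 1$)
$q{\left(83 \right)} + 17594 = 1 + 17594 = 17595$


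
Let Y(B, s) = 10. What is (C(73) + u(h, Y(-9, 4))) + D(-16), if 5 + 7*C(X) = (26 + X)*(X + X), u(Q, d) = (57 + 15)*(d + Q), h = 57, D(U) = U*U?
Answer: 50009/7 ≈ 7144.1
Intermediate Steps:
D(U) = U²
u(Q, d) = 72*Q + 72*d (u(Q, d) = 72*(Q + d) = 72*Q + 72*d)
C(X) = -5/7 + 2*X*(26 + X)/7 (C(X) = -5/7 + ((26 + X)*(X + X))/7 = -5/7 + ((26 + X)*(2*X))/7 = -5/7 + (2*X*(26 + X))/7 = -5/7 + 2*X*(26 + X)/7)
(C(73) + u(h, Y(-9, 4))) + D(-16) = ((-5/7 + (2/7)*73² + (52/7)*73) + (72*57 + 72*10)) + (-16)² = ((-5/7 + (2/7)*5329 + 3796/7) + (4104 + 720)) + 256 = ((-5/7 + 10658/7 + 3796/7) + 4824) + 256 = (14449/7 + 4824) + 256 = 48217/7 + 256 = 50009/7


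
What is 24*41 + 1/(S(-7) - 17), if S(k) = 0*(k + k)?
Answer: 16727/17 ≈ 983.94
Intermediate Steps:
S(k) = 0 (S(k) = 0*(2*k) = 0)
24*41 + 1/(S(-7) - 17) = 24*41 + 1/(0 - 17) = 984 + 1/(-17) = 984 - 1/17 = 16727/17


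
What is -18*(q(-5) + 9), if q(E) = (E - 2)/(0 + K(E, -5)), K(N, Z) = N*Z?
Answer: -3924/25 ≈ -156.96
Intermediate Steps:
q(E) = -(-2 + E)/(5*E) (q(E) = (E - 2)/(0 + E*(-5)) = (-2 + E)/(0 - 5*E) = (-2 + E)/((-5*E)) = (-2 + E)*(-1/(5*E)) = -(-2 + E)/(5*E))
-18*(q(-5) + 9) = -18*((⅕)*(2 - 1*(-5))/(-5) + 9) = -18*((⅕)*(-⅕)*(2 + 5) + 9) = -18*((⅕)*(-⅕)*7 + 9) = -18*(-7/25 + 9) = -18*218/25 = -3924/25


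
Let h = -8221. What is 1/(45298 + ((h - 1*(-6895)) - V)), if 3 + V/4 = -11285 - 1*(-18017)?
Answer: 1/17056 ≈ 5.8630e-5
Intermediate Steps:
V = 26916 (V = -12 + 4*(-11285 - 1*(-18017)) = -12 + 4*(-11285 + 18017) = -12 + 4*6732 = -12 + 26928 = 26916)
1/(45298 + ((h - 1*(-6895)) - V)) = 1/(45298 + ((-8221 - 1*(-6895)) - 1*26916)) = 1/(45298 + ((-8221 + 6895) - 26916)) = 1/(45298 + (-1326 - 26916)) = 1/(45298 - 28242) = 1/17056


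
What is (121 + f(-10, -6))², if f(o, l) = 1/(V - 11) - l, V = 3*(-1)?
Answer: 3157729/196 ≈ 16111.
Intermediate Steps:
V = -3
f(o, l) = -1/14 - l (f(o, l) = 1/(-3 - 11) - l = 1/(-14) - l = -1/14 - l)
(121 + f(-10, -6))² = (121 + (-1/14 - 1*(-6)))² = (121 + (-1/14 + 6))² = (121 + 83/14)² = (1777/14)² = 3157729/196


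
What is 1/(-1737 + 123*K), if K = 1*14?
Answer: -1/15 ≈ -0.066667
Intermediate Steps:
K = 14
1/(-1737 + 123*K) = 1/(-1737 + 123*14) = 1/(-1737 + 1722) = 1/(-15) = -1/15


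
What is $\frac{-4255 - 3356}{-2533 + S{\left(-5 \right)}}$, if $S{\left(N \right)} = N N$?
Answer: $\frac{2537}{836} \approx 3.0347$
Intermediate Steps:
$S{\left(N \right)} = N^{2}$
$\frac{-4255 - 3356}{-2533 + S{\left(-5 \right)}} = \frac{-4255 - 3356}{-2533 + \left(-5\right)^{2}} = - \frac{7611}{-2533 + 25} = - \frac{7611}{-2508} = \left(-7611\right) \left(- \frac{1}{2508}\right) = \frac{2537}{836}$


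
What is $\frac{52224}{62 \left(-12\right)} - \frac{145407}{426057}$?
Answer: $- \frac{310535883}{4402589} \approx -70.535$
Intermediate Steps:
$\frac{52224}{62 \left(-12\right)} - \frac{145407}{426057} = \frac{52224}{-744} - \frac{48469}{142019} = 52224 \left(- \frac{1}{744}\right) - \frac{48469}{142019} = - \frac{2176}{31} - \frac{48469}{142019} = - \frac{310535883}{4402589}$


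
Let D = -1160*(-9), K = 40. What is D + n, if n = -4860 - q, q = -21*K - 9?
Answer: 6429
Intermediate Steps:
q = -849 (q = -21*40 - 9 = -840 - 9 = -849)
n = -4011 (n = -4860 - 1*(-849) = -4860 + 849 = -4011)
D = 10440
D + n = 10440 - 4011 = 6429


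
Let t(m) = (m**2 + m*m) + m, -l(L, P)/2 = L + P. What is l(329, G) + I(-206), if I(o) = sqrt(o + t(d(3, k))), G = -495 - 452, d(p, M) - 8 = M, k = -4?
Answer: 1236 + I*sqrt(170) ≈ 1236.0 + 13.038*I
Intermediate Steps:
d(p, M) = 8 + M
G = -947
l(L, P) = -2*L - 2*P (l(L, P) = -2*(L + P) = -2*L - 2*P)
t(m) = m + 2*m**2 (t(m) = (m**2 + m**2) + m = 2*m**2 + m = m + 2*m**2)
I(o) = sqrt(36 + o) (I(o) = sqrt(o + (8 - 4)*(1 + 2*(8 - 4))) = sqrt(o + 4*(1 + 2*4)) = sqrt(o + 4*(1 + 8)) = sqrt(o + 4*9) = sqrt(o + 36) = sqrt(36 + o))
l(329, G) + I(-206) = (-2*329 - 2*(-947)) + sqrt(36 - 206) = (-658 + 1894) + sqrt(-170) = 1236 + I*sqrt(170)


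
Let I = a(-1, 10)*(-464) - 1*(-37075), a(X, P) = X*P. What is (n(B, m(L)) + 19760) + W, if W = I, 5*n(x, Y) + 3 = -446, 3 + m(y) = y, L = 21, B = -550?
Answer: 306926/5 ≈ 61385.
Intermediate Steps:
m(y) = -3 + y
n(x, Y) = -449/5 (n(x, Y) = -3/5 + (1/5)*(-446) = -3/5 - 446/5 = -449/5)
a(X, P) = P*X
I = 41715 (I = (10*(-1))*(-464) - 1*(-37075) = -10*(-464) + 37075 = 4640 + 37075 = 41715)
W = 41715
(n(B, m(L)) + 19760) + W = (-449/5 + 19760) + 41715 = 98351/5 + 41715 = 306926/5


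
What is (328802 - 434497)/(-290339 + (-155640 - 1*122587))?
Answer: 105695/568566 ≈ 0.18590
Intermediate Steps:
(328802 - 434497)/(-290339 + (-155640 - 1*122587)) = -105695/(-290339 + (-155640 - 122587)) = -105695/(-290339 - 278227) = -105695/(-568566) = -105695*(-1/568566) = 105695/568566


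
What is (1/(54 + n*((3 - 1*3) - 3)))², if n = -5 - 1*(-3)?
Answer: 1/3600 ≈ 0.00027778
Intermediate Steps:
n = -2 (n = -5 + 3 = -2)
(1/(54 + n*((3 - 1*3) - 3)))² = (1/(54 - 2*((3 - 1*3) - 3)))² = (1/(54 - 2*((3 - 3) - 3)))² = (1/(54 - 2*(0 - 3)))² = (1/(54 - 2*(-3)))² = (1/(54 + 6))² = (1/60)² = 1/3600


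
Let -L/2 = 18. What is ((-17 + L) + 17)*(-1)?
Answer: 36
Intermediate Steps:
L = -36 (L = -2*18 = -36)
((-17 + L) + 17)*(-1) = ((-17 - 36) + 17)*(-1) = (-53 + 17)*(-1) = -36*(-1) = 36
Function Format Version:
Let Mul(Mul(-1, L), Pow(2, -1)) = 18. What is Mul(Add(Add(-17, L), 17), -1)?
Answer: 36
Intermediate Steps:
L = -36 (L = Mul(-2, 18) = -36)
Mul(Add(Add(-17, L), 17), -1) = Mul(Add(Add(-17, -36), 17), -1) = Mul(Add(-53, 17), -1) = Mul(-36, -1) = 36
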